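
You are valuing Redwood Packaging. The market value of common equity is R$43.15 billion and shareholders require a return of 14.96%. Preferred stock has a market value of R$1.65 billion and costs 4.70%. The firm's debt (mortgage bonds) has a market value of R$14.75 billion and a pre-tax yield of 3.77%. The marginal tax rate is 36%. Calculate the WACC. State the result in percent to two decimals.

Total capital V = 43.15 + 1.65 + 14.75 = 59.55.
Equity: weight = 43.15/59.55 = 0.7246; cost = 14.96%.
Preferred: weight = 1.65/59.55 = 0.0277; cost = 4.7%.
Mortgage bonds: weight = 14.75/59.55 = 0.2477; after-tax cost = 3.77% × (1 − 36%) = 2.4128%.
WACC = 0.7246 × 14.9600% + 0.0277 × 4.7000% + 0.2477 × 2.4128% = 11.5679%.

11.57%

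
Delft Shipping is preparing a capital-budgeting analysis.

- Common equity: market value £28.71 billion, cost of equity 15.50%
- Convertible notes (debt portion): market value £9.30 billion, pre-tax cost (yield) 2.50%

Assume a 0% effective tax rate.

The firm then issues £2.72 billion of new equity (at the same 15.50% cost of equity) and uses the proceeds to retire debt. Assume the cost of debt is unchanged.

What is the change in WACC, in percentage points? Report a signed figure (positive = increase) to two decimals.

+0.93 pp

Current WACC:
Total capital V = 28.71 + 9.3 = 38.01.
Equity: weight = 28.71/38.01 = 0.7553; cost = 15.5%.
Convertible notes (debt portion): weight = 9.3/38.01 = 0.2447; after-tax cost = 2.5% × (1 − 0%) = 2.5000%.
WACC = 0.7553 × 15.5000% + 0.2447 × 2.5000% = 12.3193%.
After the change:
Total capital V = 31.43 + 6.58 = 38.01.
Equity: weight = 31.43/38.01 = 0.8269; cost = 15.5%.
Convertible notes (debt portion): weight = 6.58/38.01 = 0.1731; after-tax cost = 2.5% × (1 − 0%) = 2.5000%.
WACC = 0.8269 × 15.5000% + 0.1731 × 2.5000% = 13.2495%.
Change in WACC = 13.2495% − 12.3193% = 0.9303 pp.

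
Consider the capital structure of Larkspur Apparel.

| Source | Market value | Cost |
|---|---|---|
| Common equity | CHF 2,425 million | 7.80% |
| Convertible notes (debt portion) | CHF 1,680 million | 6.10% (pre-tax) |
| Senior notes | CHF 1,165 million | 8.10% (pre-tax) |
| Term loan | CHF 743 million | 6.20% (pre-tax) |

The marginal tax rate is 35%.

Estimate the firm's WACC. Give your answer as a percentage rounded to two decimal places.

Total capital V = 2425 + 1680 + 1165 + 743 = 6013.
Equity: weight = 2425/6013 = 0.4033; cost = 7.8%.
Convertible notes (debt portion): weight = 1680/6013 = 0.2794; after-tax cost = 6.1% × (1 − 35%) = 3.9650%.
Senior notes: weight = 1165/6013 = 0.1937; after-tax cost = 8.1% × (1 − 35%) = 5.2650%.
Term loan: weight = 743/6013 = 0.1236; after-tax cost = 6.2% × (1 − 35%) = 4.0300%.
WACC = 0.4033 × 7.8000% + 0.2794 × 3.9650% + 0.1937 × 5.2650% + 0.1236 × 4.0300% = 5.7715%.

5.77%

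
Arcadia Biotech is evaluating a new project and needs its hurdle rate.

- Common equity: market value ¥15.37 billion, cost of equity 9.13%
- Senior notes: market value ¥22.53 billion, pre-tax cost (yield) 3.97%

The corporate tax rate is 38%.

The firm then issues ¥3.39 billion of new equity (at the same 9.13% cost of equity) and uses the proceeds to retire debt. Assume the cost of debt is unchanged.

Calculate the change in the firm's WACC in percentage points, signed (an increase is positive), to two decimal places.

+0.60 pp

Current WACC:
Total capital V = 15.37 + 22.53 = 37.9.
Equity: weight = 15.37/37.9 = 0.4055; cost = 9.13%.
Senior notes: weight = 22.53/37.9 = 0.5945; after-tax cost = 3.97% × (1 − 38%) = 2.4614%.
WACC = 0.4055 × 9.1300% + 0.5945 × 2.4614% = 5.1658%.
After the change:
Total capital V = 18.76 + 19.14 = 37.9.
Equity: weight = 18.76/37.9 = 0.4950; cost = 9.13%.
Senior notes: weight = 19.14/37.9 = 0.5050; after-tax cost = 3.97% × (1 − 38%) = 2.4614%.
WACC = 0.4950 × 9.1300% + 0.5050 × 2.4614% = 5.7623%.
Change in WACC = 5.7623% − 5.1658% = 0.5965 pp.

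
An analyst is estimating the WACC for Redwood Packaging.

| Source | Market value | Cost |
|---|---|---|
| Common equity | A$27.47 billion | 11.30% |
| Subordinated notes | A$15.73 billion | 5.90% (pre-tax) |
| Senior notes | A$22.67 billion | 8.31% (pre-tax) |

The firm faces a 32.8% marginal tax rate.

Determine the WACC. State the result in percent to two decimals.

7.58%

Total capital V = 27.47 + 15.73 + 22.67 = 65.87.
Equity: weight = 27.47/65.87 = 0.4170; cost = 11.3%.
Subordinated notes: weight = 15.73/65.87 = 0.2388; after-tax cost = 5.9% × (1 − 32.8%) = 3.9648%.
Senior notes: weight = 22.67/65.87 = 0.3442; after-tax cost = 8.31% × (1 − 32.8%) = 5.5843%.
WACC = 0.4170 × 11.3000% + 0.2388 × 3.9648% + 0.3442 × 5.5843% = 7.5812%.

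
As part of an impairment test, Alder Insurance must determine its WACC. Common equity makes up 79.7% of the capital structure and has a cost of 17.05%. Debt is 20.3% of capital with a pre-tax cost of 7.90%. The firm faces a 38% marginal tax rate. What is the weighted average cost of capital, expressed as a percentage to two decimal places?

14.58%

After-tax cost of debt = 7.9% × (1 − 38%) = 4.8980%.
WACC = 0.797 × 17.0500% + 0.203 × 4.8980% = 14.5831%.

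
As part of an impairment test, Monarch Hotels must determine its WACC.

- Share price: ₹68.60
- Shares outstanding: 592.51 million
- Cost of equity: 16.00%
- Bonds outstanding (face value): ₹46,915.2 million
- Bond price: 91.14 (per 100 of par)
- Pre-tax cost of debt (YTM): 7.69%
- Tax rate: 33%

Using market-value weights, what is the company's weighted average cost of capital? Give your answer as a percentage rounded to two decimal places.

10.44%

Market value of equity E = 68.6 × 592.51m = 40646.186m. Market value of debt D = 46915.2m × 91.14/100 = 42758.51328m.
Total capital V = 40646.186 + 42758.51328 = 83404.69928.
Equity: weight = 40646.186/83404.69928 = 0.4873; cost = 16%.
Bonds outstanding: weight = 42758.51328/83404.69928 = 0.5127; after-tax cost = 7.69% × (1 − 33%) = 5.1523%.
WACC = 0.4873 × 16.0000% + 0.5127 × 5.1523% = 10.4388%.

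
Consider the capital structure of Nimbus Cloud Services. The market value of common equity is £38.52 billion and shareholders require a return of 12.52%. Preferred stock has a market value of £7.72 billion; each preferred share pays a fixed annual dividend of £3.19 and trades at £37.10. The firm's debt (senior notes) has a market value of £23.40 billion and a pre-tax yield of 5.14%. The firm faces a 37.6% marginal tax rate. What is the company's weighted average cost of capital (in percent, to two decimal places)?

Cost of preferred: Rp = 3.19 / 37.1 = 8.5984%.
Total capital V = 38.52 + 7.72 + 23.4 = 69.64.
Equity: weight = 38.52/69.64 = 0.5531; cost = 12.52%.
Preferred: weight = 7.72/69.64 = 0.1109; cost = 8.5984%.
Senior notes: weight = 23.4/69.64 = 0.3360; after-tax cost = 5.14% × (1 − 37.6%) = 3.2074%.
WACC = 0.5531 × 12.5200% + 0.1109 × 8.5984% + 0.3360 × 3.2074% = 8.9561%.

8.96%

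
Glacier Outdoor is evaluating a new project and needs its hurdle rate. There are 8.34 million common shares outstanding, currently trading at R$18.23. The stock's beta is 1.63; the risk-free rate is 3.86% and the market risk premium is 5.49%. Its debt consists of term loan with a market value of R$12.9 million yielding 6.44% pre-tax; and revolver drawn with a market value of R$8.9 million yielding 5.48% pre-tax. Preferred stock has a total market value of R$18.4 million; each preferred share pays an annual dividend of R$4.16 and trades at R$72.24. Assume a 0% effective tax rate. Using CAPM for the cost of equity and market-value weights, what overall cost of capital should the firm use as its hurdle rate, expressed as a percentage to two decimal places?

11.37%

Cost of equity via CAPM: Re = 3.86% + 1.63 × 5.49% = 12.8087%.
Cost of preferred: Rp = 4.16 / 72.24 = 5.7586%.
Market value of equity E = 18.23 × 8.34m = 152.0382m.
Total capital V = 152.0382 + 18.4 + 12.9 + 8.9 = 192.2382.
Equity: weight = 152.0382/192.2382 = 0.7909; cost = 12.8087%.
Preferred: weight = 18.4/192.2382 = 0.0957; cost = 5.7586%.
Term loan: weight = 12.9/192.2382 = 0.0671; after-tax cost = 6.44% × (1 − 0%) = 6.4400%.
Revolver drawn: weight = 8.9/192.2382 = 0.0463; after-tax cost = 5.48% × (1 − 0%) = 5.4800%.
WACC = 0.7909 × 12.8087% + 0.0957 × 5.7586% + 0.0671 × 6.4400% + 0.0463 × 5.4800% = 11.3672%.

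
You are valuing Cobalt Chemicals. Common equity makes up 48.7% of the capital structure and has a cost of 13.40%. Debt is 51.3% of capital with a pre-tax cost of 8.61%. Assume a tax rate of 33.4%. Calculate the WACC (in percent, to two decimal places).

After-tax cost of debt = 8.61% × (1 − 33.4%) = 5.7343%.
WACC = 0.487 × 13.4000% + 0.513 × 5.7343% = 9.4675%.

9.47%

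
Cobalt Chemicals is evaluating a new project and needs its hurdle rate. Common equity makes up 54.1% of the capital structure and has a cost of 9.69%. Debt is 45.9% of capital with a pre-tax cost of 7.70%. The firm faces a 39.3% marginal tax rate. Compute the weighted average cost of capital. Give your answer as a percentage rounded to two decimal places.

After-tax cost of debt = 7.7% × (1 − 39.3%) = 4.6739%.
WACC = 0.541 × 9.6900% + 0.459 × 4.6739% = 7.3876%.

7.39%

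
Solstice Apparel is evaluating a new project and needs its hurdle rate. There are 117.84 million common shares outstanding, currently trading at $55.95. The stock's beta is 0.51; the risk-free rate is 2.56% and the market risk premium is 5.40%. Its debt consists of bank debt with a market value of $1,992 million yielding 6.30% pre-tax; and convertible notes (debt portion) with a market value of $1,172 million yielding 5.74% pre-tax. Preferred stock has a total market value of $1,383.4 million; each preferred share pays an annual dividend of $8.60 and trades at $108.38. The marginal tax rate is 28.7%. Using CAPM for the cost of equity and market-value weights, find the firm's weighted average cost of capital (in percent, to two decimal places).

5.36%

Cost of equity via CAPM: Re = 2.56% + 0.51 × 5.4% = 5.3140%.
Cost of preferred: Rp = 8.6 / 108.38 = 7.9350%.
Market value of equity E = 55.95 × 117.84m = 6593.148m.
Total capital V = 6593.148 + 1383.4 + 1992 + 1172 = 11140.548.
Equity: weight = 6593.148/11140.548 = 0.5918; cost = 5.314%.
Preferred: weight = 1383.4/11140.548 = 0.1242; cost = 7.935%.
Bank debt: weight = 1992/11140.548 = 0.1788; after-tax cost = 6.3% × (1 − 28.7%) = 4.4919%.
Convertible notes (debt portion): weight = 1172/11140.548 = 0.1052; after-tax cost = 5.74% × (1 − 28.7%) = 4.0926%.
WACC = 0.5918 × 5.3140% + 0.1242 × 7.9350% + 0.1788 × 4.4919% + 0.1052 × 4.0926% = 5.3640%.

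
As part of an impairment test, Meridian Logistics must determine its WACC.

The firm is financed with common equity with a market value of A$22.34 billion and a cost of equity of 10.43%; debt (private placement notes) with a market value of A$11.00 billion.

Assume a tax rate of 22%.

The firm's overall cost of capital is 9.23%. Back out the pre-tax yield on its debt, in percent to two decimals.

Total capital V = 22.34 + 11 = 33.34.
Equity weight = 22.34/33.34 = 0.6701.
Private placement notes weight = 11/33.34 = 0.3299.
Equity contribution = 0.6701 × 10.43% = 6.9888%.
Remaining for debt = 9.23% − 6.9888% = 2.2412%.
Rd × (1 − 22%) × 0.3299 = 2.2412%  ⇒  Rd = 8.7089%.

8.71%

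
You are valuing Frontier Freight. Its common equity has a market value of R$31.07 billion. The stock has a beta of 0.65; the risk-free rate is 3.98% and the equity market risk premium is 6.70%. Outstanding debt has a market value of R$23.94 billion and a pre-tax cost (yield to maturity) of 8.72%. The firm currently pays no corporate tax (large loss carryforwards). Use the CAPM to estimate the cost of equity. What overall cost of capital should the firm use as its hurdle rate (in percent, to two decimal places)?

Cost of equity via CAPM: Re = 3.98% + 0.65 × 6.7% = 8.3350%.
Total capital V = 31.07 + 23.94 = 55.01.
Equity: weight = 31.07/55.01 = 0.5648; cost = 8.335%.
Debt: weight = 23.94/55.01 = 0.4352; after-tax cost = 8.72% × (1 − 0%) = 8.7200%.
WACC = 0.5648 × 8.3350% + 0.4352 × 8.7200% = 8.5025%.

8.50%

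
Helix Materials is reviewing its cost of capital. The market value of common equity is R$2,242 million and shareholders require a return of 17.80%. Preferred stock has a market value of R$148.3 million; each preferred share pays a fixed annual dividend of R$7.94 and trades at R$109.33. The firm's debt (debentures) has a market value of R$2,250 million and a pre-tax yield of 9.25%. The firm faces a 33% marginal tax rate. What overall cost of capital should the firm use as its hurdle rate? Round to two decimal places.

Cost of preferred: Rp = 7.94 / 109.33 = 7.2624%.
Total capital V = 2242 + 148.3 + 2250 = 4640.3.
Equity: weight = 2242/4640.3 = 0.4832; cost = 17.8%.
Preferred: weight = 148.3/4640.3 = 0.0320; cost = 7.2624%.
Debentures: weight = 2250/4640.3 = 0.4849; after-tax cost = 9.25% × (1 − 33%) = 6.1975%.
WACC = 0.4832 × 17.8000% + 0.0320 × 7.2624% + 0.4849 × 6.1975% = 11.8374%.

11.84%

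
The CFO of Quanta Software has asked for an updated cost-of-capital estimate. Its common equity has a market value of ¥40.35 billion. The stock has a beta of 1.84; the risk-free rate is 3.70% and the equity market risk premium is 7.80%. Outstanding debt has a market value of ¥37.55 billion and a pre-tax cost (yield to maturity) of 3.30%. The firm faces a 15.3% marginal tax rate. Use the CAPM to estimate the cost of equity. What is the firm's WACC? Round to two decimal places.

10.70%

Cost of equity via CAPM: Re = 3.7% + 1.84 × 7.8% = 18.0520%.
Total capital V = 40.35 + 37.55 = 77.9.
Equity: weight = 40.35/77.9 = 0.5180; cost = 18.052%.
Debt: weight = 37.55/77.9 = 0.4820; after-tax cost = 3.3% × (1 − 15.3%) = 2.7951%.
WACC = 0.5180 × 18.0520% + 0.4820 × 2.7951% = 10.6977%.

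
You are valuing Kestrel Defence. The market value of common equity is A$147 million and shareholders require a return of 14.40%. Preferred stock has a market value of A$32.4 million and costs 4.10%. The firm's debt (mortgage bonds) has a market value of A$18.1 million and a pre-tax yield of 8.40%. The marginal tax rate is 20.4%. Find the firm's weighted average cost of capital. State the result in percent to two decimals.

Total capital V = 147 + 32.4 + 18.1 = 197.5.
Equity: weight = 147/197.5 = 0.7443; cost = 14.4%.
Preferred: weight = 32.4/197.5 = 0.1641; cost = 4.1%.
Mortgage bonds: weight = 18.1/197.5 = 0.0916; after-tax cost = 8.4% × (1 − 20.4%) = 6.6864%.
WACC = 0.7443 × 14.4000% + 0.1641 × 4.1000% + 0.0916 × 6.6864% = 12.0034%.

12.00%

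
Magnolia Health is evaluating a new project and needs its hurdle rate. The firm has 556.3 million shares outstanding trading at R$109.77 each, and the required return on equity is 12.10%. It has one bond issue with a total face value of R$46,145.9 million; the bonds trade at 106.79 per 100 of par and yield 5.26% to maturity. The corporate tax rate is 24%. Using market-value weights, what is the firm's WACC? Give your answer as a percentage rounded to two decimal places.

Market value of equity E = 109.77 × 556.3m = 61065.051m. Market value of debt D = 46145.9m × 106.79/100 = 49279.20661m.
Total capital V = 61065.051 + 49279.20661 = 110344.25761.
Equity: weight = 61065.051/110344.25761 = 0.5534; cost = 12.1%.
Bonds outstanding: weight = 49279.20661/110344.25761 = 0.4466; after-tax cost = 5.26% × (1 − 24%) = 3.9976%.
WACC = 0.5534 × 12.1000% + 0.4466 × 3.9976% = 8.4815%.

8.48%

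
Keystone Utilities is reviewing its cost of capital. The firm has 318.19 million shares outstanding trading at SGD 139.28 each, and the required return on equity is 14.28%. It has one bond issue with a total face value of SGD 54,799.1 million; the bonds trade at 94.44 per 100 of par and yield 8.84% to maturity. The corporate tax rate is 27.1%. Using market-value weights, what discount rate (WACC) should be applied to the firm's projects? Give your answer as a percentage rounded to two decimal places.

10.06%

Market value of equity E = 139.28 × 318.19m = 44317.5032m. Market value of debt D = 54799.1m × 94.44/100 = 51752.27004m.
Total capital V = 44317.5032 + 51752.27004 = 96069.77324.
Equity: weight = 44317.5032/96069.77324 = 0.4613; cost = 14.28%.
Bonds outstanding: weight = 51752.27004/96069.77324 = 0.5387; after-tax cost = 8.84% × (1 − 27.1%) = 6.4444%.
WACC = 0.4613 × 14.2800% + 0.5387 × 6.4444% = 10.0590%.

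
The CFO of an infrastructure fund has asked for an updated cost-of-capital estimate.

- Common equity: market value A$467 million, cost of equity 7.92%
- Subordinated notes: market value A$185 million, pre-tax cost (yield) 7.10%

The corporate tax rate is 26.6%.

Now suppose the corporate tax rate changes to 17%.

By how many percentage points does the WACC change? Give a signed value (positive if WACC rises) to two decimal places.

+0.19 pp

Current WACC:
Total capital V = 467 + 185 = 652.
Equity: weight = 467/652 = 0.7163; cost = 7.92%.
Subordinated notes: weight = 185/652 = 0.2837; after-tax cost = 7.1% × (1 − 26.6%) = 5.2114%.
WACC = 0.7163 × 7.9200% + 0.2837 × 5.2114% = 7.1515%.
After the change:
Total capital V = 467 + 185 = 652.
Equity: weight = 467/652 = 0.7163; cost = 7.92%.
Subordinated notes: weight = 185/652 = 0.2837; after-tax cost = 7.1% × (1 − 17%) = 5.8930%.
WACC = 0.7163 × 7.9200% + 0.2837 × 5.8930% = 7.3449%.
Change in WACC = 7.3449% − 7.1515% = 0.1934 pp.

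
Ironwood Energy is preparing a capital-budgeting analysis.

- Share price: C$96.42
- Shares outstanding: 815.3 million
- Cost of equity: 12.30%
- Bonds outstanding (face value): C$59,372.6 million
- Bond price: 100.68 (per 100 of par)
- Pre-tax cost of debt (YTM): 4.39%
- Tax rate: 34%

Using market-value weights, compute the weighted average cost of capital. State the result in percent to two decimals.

8.24%

Market value of equity E = 96.42 × 815.3m = 78611.226m. Market value of debt D = 59372.6m × 100.68/100 = 59776.33368m.
Total capital V = 78611.226 + 59776.33368 = 138387.55968.
Equity: weight = 78611.226/138387.55968 = 0.5681; cost = 12.3%.
Bonds outstanding: weight = 59776.33368/138387.55968 = 0.4319; after-tax cost = 4.39% × (1 − 34%) = 2.8974%.
WACC = 0.5681 × 12.3000% + 0.4319 × 2.8974% = 8.2386%.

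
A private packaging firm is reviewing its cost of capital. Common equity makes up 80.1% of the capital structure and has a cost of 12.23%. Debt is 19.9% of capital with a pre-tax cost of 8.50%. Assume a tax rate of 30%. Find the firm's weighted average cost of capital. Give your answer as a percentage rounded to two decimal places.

10.98%

After-tax cost of debt = 8.5% × (1 − 30%) = 5.9500%.
WACC = 0.801 × 12.2300% + 0.199 × 5.9500% = 10.9803%.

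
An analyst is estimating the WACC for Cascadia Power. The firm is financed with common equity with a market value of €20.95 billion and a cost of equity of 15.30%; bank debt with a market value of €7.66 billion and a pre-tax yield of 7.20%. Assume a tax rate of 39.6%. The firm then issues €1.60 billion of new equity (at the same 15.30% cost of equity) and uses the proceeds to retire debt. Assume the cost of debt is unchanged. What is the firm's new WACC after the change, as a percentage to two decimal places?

After the change:
Total capital V = 22.55 + 6.06 = 28.61.
Equity: weight = 22.55/28.61 = 0.7882; cost = 15.3%.
Bank debt: weight = 6.06/28.61 = 0.2118; after-tax cost = 7.2% × (1 − 39.6%) = 4.3488%.
WACC = 0.7882 × 15.3000% + 0.2118 × 4.3488% = 12.9804%.

12.98%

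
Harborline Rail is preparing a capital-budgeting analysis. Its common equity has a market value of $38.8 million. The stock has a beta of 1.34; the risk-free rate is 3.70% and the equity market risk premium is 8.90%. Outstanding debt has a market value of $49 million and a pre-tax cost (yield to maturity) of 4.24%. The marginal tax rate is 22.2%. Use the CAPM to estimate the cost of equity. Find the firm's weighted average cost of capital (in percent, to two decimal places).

Cost of equity via CAPM: Re = 3.7% + 1.34 × 8.9% = 15.6260%.
Total capital V = 38.8 + 49 = 87.8.
Equity: weight = 38.8/87.8 = 0.4419; cost = 15.626%.
Debt: weight = 49/87.8 = 0.5581; after-tax cost = 4.24% × (1 − 22.2%) = 3.2987%.
WACC = 0.4419 × 15.6260% + 0.5581 × 3.2987% = 8.7463%.

8.75%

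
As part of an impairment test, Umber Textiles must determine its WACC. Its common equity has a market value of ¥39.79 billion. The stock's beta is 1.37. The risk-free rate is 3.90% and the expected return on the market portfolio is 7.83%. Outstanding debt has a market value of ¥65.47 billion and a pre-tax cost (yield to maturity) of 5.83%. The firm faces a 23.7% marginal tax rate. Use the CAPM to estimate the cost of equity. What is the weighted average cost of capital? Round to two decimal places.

6.28%

Market risk premium = 7.83% − 3.9% = 3.93%.
Cost of equity via CAPM: Re = 3.9% + 1.37 × 3.93% = 9.2841%.
Total capital V = 39.79 + 65.47 = 105.26.
Equity: weight = 39.79/105.26 = 0.3780; cost = 9.2841%.
Debt: weight = 65.47/105.26 = 0.6220; after-tax cost = 5.83% × (1 − 23.7%) = 4.4483%.
WACC = 0.3780 × 9.2841% + 0.6220 × 4.4483% = 6.2763%.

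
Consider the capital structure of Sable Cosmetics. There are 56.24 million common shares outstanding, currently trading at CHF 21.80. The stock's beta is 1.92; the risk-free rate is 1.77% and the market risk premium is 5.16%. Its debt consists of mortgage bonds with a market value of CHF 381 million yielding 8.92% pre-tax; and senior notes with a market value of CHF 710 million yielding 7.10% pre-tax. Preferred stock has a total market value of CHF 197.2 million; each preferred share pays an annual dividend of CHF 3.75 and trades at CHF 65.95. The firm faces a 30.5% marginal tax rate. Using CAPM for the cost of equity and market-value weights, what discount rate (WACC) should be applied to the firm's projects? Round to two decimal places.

8.47%

Cost of equity via CAPM: Re = 1.77% + 1.92 × 5.16% = 11.6772%.
Cost of preferred: Rp = 3.75 / 65.95 = 5.6861%.
Market value of equity E = 21.8 × 56.24m = 1226.032m.
Total capital V = 1226.032 + 197.2 + 381 + 710 = 2514.232.
Equity: weight = 1226.032/2514.232 = 0.4876; cost = 11.6772%.
Preferred: weight = 197.2/2514.232 = 0.0784; cost = 5.6861%.
Mortgage bonds: weight = 381/2514.232 = 0.1515; after-tax cost = 8.92% × (1 − 30.5%) = 6.1994%.
Senior notes: weight = 710/2514.232 = 0.2824; after-tax cost = 7.1% × (1 − 30.5%) = 4.9345%.
WACC = 0.4876 × 11.6772% + 0.0784 × 5.6861% + 0.1515 × 6.1994% + 0.2824 × 4.9345% = 8.4731%.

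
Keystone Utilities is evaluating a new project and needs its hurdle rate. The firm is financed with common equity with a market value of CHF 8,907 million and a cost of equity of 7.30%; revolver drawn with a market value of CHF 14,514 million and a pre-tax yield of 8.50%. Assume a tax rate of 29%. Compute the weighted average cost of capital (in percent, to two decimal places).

Total capital V = 8907 + 14514 = 23421.
Equity: weight = 8907/23421 = 0.3803; cost = 7.3%.
Revolver drawn: weight = 14514/23421 = 0.6197; after-tax cost = 8.5% × (1 − 29%) = 6.0350%.
WACC = 0.3803 × 7.3000% + 0.6197 × 6.0350% = 6.5161%.

6.52%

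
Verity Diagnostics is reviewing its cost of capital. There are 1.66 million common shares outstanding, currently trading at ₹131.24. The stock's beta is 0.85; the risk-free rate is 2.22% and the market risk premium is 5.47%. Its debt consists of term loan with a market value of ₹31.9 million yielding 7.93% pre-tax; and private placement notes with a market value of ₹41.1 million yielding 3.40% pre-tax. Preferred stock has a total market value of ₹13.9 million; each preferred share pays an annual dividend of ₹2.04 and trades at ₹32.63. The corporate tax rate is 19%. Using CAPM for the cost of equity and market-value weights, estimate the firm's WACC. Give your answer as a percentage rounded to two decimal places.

Cost of equity via CAPM: Re = 2.22% + 0.85 × 5.47% = 6.8695%.
Cost of preferred: Rp = 2.04 / 32.63 = 6.2519%.
Market value of equity E = 131.24 × 1.66m = 217.8584m.
Total capital V = 217.8584 + 13.9 + 31.9 + 41.1 = 304.7584.
Equity: weight = 217.8584/304.7584 = 0.7149; cost = 6.8695%.
Preferred: weight = 13.9/304.7584 = 0.0456; cost = 6.2519%.
Term loan: weight = 31.9/304.7584 = 0.1047; after-tax cost = 7.93% × (1 − 19%) = 6.4233%.
Private placement notes: weight = 41.1/304.7584 = 0.1349; after-tax cost = 3.4% × (1 − 19%) = 2.7540%.
WACC = 0.7149 × 6.8695% + 0.0456 × 6.2519% + 0.1047 × 6.4233% + 0.1349 × 2.7540% = 6.2396%.

6.24%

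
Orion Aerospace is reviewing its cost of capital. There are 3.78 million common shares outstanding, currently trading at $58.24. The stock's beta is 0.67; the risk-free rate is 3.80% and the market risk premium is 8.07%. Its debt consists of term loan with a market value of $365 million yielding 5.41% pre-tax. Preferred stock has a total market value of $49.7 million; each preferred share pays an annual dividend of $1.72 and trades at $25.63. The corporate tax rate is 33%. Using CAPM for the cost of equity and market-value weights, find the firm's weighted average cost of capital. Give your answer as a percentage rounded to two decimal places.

Cost of equity via CAPM: Re = 3.8% + 0.67 × 8.07% = 9.2069%.
Cost of preferred: Rp = 1.72 / 25.63 = 6.7109%.
Market value of equity E = 58.24 × 3.78m = 220.1472m.
Total capital V = 220.1472 + 49.7 + 365 = 634.8472.
Equity: weight = 220.1472/634.8472 = 0.3468; cost = 9.2069%.
Preferred: weight = 49.7/634.8472 = 0.0783; cost = 6.7109%.
Term loan: weight = 365/634.8472 = 0.5749; after-tax cost = 5.41% × (1 − 33%) = 3.6247%.
WACC = 0.3468 × 9.2069% + 0.0783 × 6.7109% + 0.5749 × 3.6247% = 5.8021%.

5.80%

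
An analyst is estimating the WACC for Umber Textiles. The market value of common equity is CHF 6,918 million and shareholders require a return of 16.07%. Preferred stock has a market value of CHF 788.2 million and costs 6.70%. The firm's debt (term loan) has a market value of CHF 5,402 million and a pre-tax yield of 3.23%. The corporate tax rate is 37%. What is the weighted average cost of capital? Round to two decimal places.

Total capital V = 6918 + 788.2 + 5402 = 13108.2.
Equity: weight = 6918/13108.2 = 0.5278; cost = 16.07%.
Preferred: weight = 788.2/13108.2 = 0.0601; cost = 6.7%.
Term loan: weight = 5402/13108.2 = 0.4121; after-tax cost = 3.23% × (1 − 37%) = 2.0349%.
WACC = 0.5278 × 16.0700% + 0.0601 × 6.7000% + 0.4121 × 2.0349% = 9.7226%.

9.72%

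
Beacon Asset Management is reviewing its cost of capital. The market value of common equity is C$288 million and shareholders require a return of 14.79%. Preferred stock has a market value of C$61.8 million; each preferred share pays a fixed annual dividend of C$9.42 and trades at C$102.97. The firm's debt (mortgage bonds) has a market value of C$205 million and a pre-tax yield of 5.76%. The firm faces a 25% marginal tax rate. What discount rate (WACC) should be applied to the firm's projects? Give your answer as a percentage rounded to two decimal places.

Cost of preferred: Rp = 9.42 / 102.97 = 9.1483%.
Total capital V = 288 + 61.8 + 205 = 554.8.
Equity: weight = 288/554.8 = 0.5191; cost = 14.79%.
Preferred: weight = 61.8/554.8 = 0.1114; cost = 9.1483%.
Mortgage bonds: weight = 205/554.8 = 0.3695; after-tax cost = 5.76% × (1 − 25%) = 4.3200%.
WACC = 0.5191 × 14.7900% + 0.1114 × 9.1483% + 0.3695 × 4.3200% = 10.2929%.

10.29%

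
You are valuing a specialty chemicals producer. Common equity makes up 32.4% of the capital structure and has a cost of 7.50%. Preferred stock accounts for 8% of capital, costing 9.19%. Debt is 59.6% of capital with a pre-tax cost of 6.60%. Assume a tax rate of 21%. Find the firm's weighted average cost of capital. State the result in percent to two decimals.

6.27%

After-tax cost of debt = 6.6% × (1 − 21%) = 5.2140%.
WACC = 0.324 × 7.5000% + 0.080 × 9.1900% + 0.596 × 5.2140% = 6.2727%.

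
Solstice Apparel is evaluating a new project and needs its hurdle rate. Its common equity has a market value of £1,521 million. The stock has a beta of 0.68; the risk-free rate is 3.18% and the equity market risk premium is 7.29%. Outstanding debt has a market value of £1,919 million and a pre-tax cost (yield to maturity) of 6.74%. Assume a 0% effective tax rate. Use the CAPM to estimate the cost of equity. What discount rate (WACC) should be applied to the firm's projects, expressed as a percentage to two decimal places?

Cost of equity via CAPM: Re = 3.18% + 0.68 × 7.29% = 8.1372%.
Total capital V = 1521 + 1919 = 3440.
Equity: weight = 1521/3440 = 0.4422; cost = 8.1372%.
Debt: weight = 1919/3440 = 0.5578; after-tax cost = 6.74% × (1 − 0%) = 6.7400%.
WACC = 0.4422 × 8.1372% + 0.5578 × 6.7400% = 7.3578%.

7.36%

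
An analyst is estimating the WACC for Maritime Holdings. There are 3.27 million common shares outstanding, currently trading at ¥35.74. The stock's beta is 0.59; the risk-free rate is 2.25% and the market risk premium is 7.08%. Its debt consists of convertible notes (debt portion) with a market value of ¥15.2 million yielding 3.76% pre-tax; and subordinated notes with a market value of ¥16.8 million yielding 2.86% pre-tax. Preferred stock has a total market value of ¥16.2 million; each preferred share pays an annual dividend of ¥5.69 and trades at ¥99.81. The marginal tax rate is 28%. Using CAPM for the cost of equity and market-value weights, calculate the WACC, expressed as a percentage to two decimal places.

5.57%

Cost of equity via CAPM: Re = 2.25% + 0.59 × 7.08% = 6.4272%.
Cost of preferred: Rp = 5.69 / 99.81 = 5.7008%.
Market value of equity E = 35.74 × 3.27m = 116.8698m.
Total capital V = 116.8698 + 16.2 + 15.2 + 16.8 = 165.0698.
Equity: weight = 116.8698/165.0698 = 0.7080; cost = 6.4272%.
Preferred: weight = 16.2/165.0698 = 0.0981; cost = 5.7008%.
Convertible notes (debt portion): weight = 15.2/165.0698 = 0.0921; after-tax cost = 3.76% × (1 − 28%) = 2.7072%.
Subordinated notes: weight = 16.8/165.0698 = 0.1018; after-tax cost = 2.86% × (1 − 28%) = 2.0592%.
WACC = 0.7080 × 6.4272% + 0.0981 × 5.7008% + 0.0921 × 2.7072% + 0.1018 × 2.0592% = 5.5688%.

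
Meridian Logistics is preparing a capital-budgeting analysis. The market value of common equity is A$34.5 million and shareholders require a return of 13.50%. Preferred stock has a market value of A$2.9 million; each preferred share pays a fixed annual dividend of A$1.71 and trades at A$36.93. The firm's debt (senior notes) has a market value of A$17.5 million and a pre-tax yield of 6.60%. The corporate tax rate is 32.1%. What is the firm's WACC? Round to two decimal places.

Cost of preferred: Rp = 1.71 / 36.93 = 4.6304%.
Total capital V = 34.5 + 2.9 + 17.5 = 54.9.
Equity: weight = 34.5/54.9 = 0.6284; cost = 13.5%.
Preferred: weight = 2.9/54.9 = 0.0528; cost = 4.6304%.
Senior notes: weight = 17.5/54.9 = 0.3188; after-tax cost = 6.6% × (1 − 32.1%) = 4.4814%.
WACC = 0.6284 × 13.5000% + 0.0528 × 4.6304% + 0.3188 × 4.4814% = 10.1567%.

10.16%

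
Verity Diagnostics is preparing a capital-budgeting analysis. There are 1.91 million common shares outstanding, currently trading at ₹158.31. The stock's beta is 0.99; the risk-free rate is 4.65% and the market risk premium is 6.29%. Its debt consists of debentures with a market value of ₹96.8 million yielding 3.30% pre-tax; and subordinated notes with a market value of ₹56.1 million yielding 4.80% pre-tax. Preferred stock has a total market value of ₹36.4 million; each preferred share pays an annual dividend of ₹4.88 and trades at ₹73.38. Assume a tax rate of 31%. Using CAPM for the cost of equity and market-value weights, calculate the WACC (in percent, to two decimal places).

Cost of equity via CAPM: Re = 4.65% + 0.99 × 6.29% = 10.8771%.
Cost of preferred: Rp = 4.88 / 73.38 = 6.6503%.
Market value of equity E = 158.31 × 1.91m = 302.3721m.
Total capital V = 302.3721 + 36.4 + 96.8 + 56.1 = 491.6721.
Equity: weight = 302.3721/491.6721 = 0.6150; cost = 10.8771%.
Preferred: weight = 36.4/491.6721 = 0.0740; cost = 6.6503%.
Debentures: weight = 96.8/491.6721 = 0.1969; after-tax cost = 3.3% × (1 − 31%) = 2.2770%.
Subordinated notes: weight = 56.1/491.6721 = 0.1141; after-tax cost = 4.8% × (1 − 31%) = 3.3120%.
WACC = 0.6150 × 10.8771% + 0.0740 × 6.6503% + 0.1969 × 2.2770% + 0.1141 × 3.3120% = 8.0078%.

8.01%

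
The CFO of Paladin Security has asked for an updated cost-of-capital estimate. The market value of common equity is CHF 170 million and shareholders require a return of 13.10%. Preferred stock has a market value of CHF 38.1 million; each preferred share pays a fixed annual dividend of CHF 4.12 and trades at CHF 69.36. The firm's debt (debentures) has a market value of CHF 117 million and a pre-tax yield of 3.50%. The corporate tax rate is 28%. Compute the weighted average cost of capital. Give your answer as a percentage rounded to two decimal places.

8.45%

Cost of preferred: Rp = 4.12 / 69.36 = 5.9400%.
Total capital V = 170 + 38.1 + 117 = 325.1.
Equity: weight = 170/325.1 = 0.5229; cost = 13.1%.
Preferred: weight = 38.1/325.1 = 0.1172; cost = 5.94%.
Debentures: weight = 117/325.1 = 0.3599; after-tax cost = 3.5% × (1 − 28%) = 2.5200%.
WACC = 0.5229 × 13.1000% + 0.1172 × 5.9400% + 0.3599 × 2.5200% = 8.4533%.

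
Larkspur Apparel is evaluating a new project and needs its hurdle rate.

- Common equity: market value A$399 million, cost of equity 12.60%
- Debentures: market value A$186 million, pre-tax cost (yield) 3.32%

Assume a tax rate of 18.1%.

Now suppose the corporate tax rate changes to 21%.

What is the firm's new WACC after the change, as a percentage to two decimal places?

After the change:
Total capital V = 399 + 186 = 585.
Equity: weight = 399/585 = 0.6821; cost = 12.6%.
Debentures: weight = 186/585 = 0.3179; after-tax cost = 3.32% × (1 − 21%) = 2.6228%.
WACC = 0.6821 × 12.6000% + 0.3179 × 2.6228% = 9.4278%.

9.43%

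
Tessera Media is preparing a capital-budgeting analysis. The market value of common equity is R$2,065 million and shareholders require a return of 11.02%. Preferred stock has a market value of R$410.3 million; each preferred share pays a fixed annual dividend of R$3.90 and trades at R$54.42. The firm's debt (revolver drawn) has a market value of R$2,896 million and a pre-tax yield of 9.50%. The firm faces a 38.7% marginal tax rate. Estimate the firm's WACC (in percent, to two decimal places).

Cost of preferred: Rp = 3.9 / 54.42 = 7.1665%.
Total capital V = 2065 + 410.3 + 2896 = 5371.3.
Equity: weight = 2065/5371.3 = 0.3845; cost = 11.02%.
Preferred: weight = 410.3/5371.3 = 0.0764; cost = 7.1665%.
Revolver drawn: weight = 2896/5371.3 = 0.5392; after-tax cost = 9.5% × (1 − 38.7%) = 5.8235%.
WACC = 0.3845 × 11.0200% + 0.0764 × 7.1665% + 0.5392 × 5.8235% = 7.9239%.

7.92%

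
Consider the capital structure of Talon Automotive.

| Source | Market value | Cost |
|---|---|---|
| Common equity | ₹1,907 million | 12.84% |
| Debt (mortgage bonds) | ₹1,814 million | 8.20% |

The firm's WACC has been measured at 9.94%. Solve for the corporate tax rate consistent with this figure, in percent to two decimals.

15.96%

Total capital V = 1907 + 1814 = 3721.
Equity weight = 1907/3721 = 0.5125.
Mortgage bonds weight = 1814/3721 = 0.4875.
Equity contribution = 0.5125 × 12.84% = 6.5805%.
Debt contribution must be 9.94% − 6.5805% = 3.3595%.
0.4875 × 8.2% × (1 − T) = 3.3595%  ⇒  (1 − T) = 0.8404.
T = 15.9595%.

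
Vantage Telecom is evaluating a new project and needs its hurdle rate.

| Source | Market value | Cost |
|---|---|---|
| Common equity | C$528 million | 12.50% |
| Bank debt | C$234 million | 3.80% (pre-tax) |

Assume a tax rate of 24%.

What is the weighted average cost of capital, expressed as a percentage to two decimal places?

Total capital V = 528 + 234 = 762.
Equity: weight = 528/762 = 0.6929; cost = 12.5%.
Bank debt: weight = 234/762 = 0.3071; after-tax cost = 3.8% × (1 − 24%) = 2.8880%.
WACC = 0.6929 × 12.5000% + 0.3071 × 2.8880% = 9.5483%.

9.55%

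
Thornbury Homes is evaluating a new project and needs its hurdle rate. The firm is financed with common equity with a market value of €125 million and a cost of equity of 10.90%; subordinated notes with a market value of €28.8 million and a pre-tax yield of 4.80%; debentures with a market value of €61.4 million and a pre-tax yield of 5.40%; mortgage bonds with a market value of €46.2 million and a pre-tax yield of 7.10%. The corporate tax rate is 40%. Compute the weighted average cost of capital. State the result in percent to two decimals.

7.04%

Total capital V = 125 + 28.8 + 61.4 + 46.2 = 261.4.
Equity: weight = 125/261.4 = 0.4782; cost = 10.9%.
Subordinated notes: weight = 28.8/261.4 = 0.1102; after-tax cost = 4.8% × (1 − 40%) = 2.8800%.
Debentures: weight = 61.4/261.4 = 0.2349; after-tax cost = 5.4% × (1 − 40%) = 3.2400%.
Mortgage bonds: weight = 46.2/261.4 = 0.1767; after-tax cost = 7.1% × (1 − 40%) = 4.2600%.
WACC = 0.4782 × 10.9000% + 0.1102 × 2.8800% + 0.2349 × 3.2400% + 0.1767 × 4.2600% = 7.0436%.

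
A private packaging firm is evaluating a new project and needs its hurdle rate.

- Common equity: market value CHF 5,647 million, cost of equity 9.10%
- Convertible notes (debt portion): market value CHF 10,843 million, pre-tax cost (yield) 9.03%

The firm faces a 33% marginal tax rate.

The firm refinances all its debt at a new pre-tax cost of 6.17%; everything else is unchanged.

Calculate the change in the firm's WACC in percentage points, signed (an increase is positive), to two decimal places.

Current WACC:
Total capital V = 5647 + 10843 = 16490.
Equity: weight = 5647/16490 = 0.3424; cost = 9.1%.
Convertible notes (debt portion): weight = 10843/16490 = 0.6576; after-tax cost = 9.03% × (1 − 33%) = 6.0501%.
WACC = 0.3424 × 9.1000% + 0.6576 × 6.0501% = 7.0945%.
After the change:
Total capital V = 5647 + 10843 = 16490.
Equity: weight = 5647/16490 = 0.3424; cost = 9.1%.
Convertible notes (debt portion): weight = 10843/16490 = 0.6576; after-tax cost = 6.17% × (1 − 33%) = 4.1339%.
WACC = 0.3424 × 9.1000% + 0.6576 × 4.1339% = 5.8345%.
Change in WACC = 5.8345% − 7.0945% = -1.2600 pp.

-1.26 pp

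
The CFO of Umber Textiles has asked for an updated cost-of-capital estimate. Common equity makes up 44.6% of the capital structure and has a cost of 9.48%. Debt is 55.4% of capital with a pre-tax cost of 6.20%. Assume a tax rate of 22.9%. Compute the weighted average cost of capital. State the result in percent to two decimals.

After-tax cost of debt = 6.2% × (1 − 22.9%) = 4.7802%.
WACC = 0.446 × 9.4800% + 0.554 × 4.7802% = 6.8763%.

6.88%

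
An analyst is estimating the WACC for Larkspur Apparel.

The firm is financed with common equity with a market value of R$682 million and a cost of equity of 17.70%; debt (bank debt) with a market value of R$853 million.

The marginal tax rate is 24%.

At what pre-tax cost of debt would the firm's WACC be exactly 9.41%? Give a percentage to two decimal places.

Total capital V = 682 + 853 = 1535.
Equity weight = 682/1535 = 0.4443.
Bank debt weight = 853/1535 = 0.5557.
Equity contribution = 0.4443 × 17.7% = 7.8641%.
Remaining for debt = 9.41% − 7.8641% = 1.5459%.
Rd × (1 − 24%) × 0.5557 = 1.5459%  ⇒  Rd = 3.6604%.

3.66%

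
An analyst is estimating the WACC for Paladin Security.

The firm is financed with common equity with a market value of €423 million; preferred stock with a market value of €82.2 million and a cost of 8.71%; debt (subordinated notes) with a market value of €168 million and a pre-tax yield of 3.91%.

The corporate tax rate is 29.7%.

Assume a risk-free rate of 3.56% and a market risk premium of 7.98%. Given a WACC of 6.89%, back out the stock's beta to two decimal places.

0.58

Total capital V = 423 + 82.2 + 168 = 673.2.
Equity weight = 423/673.2 = 0.6283.
Preferred weight = 82.2/673.2 = 0.1221.
Subordinated notes weight = 168/673.2 = 0.2496.
Debt contribution = 0.2496 × 3.91% × (1 − 29.7%) = 0.6860%.
Preferred contribution = 0.1221 × 8.71% = 1.0635%.
Required equity contribution = 6.89% − 1.7495% = 5.1405%  ⇒  Re = 8.1811%.
CAPM: 8.1811% = 3.56% + β × 7.98%  ⇒  β = 0.5791.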